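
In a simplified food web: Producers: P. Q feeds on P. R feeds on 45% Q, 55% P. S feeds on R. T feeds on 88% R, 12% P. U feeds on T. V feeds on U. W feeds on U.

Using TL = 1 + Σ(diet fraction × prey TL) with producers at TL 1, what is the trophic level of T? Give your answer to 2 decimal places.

Q: 1 + 1 = 2
R: 1 + (0.45×2 + 0.55×1) = 2.45
S: 1 + 2.45 = 3.45
T: 1 + (0.88×2.45 + 0.12×1) = 3.276
U: 1 + 3.276 = 4.276
V: 1 + 4.276 = 5.276
W: 1 + 4.276 = 5.276

3.28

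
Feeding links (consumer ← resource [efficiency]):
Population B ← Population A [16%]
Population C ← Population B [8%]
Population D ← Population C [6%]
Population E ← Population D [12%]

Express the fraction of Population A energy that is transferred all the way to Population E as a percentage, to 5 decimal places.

0.00922%

Product of link efficiencies: 0.16 × 0.08 × 0.06 × 0.12 = 0.00009216
As a percentage: 0.00009216 × 100 = 0.00922%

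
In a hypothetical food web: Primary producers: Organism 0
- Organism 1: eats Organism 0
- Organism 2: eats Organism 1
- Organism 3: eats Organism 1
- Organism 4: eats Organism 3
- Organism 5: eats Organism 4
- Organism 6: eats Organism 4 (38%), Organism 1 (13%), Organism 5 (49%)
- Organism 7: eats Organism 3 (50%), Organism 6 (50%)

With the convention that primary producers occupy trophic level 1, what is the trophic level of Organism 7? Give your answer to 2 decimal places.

Organism 1: 1 + 1 = 2
Organism 2: 1 + 2 = 3
Organism 3: 1 + 2 = 3
Organism 4: 1 + 3 = 4
Organism 5: 1 + 4 = 5
Organism 6: 1 + (0.38×4 + 0.13×2 + 0.49×5) = 5.23
Organism 7: 1 + (0.5×3 + 0.5×5.23) = 5.115

5.12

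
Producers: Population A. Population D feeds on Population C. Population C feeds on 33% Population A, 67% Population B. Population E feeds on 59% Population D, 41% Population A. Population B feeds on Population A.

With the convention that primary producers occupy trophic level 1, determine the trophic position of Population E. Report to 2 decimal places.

Population B: 1 + 1 = 2
Population C: 1 + (0.33×1 + 0.67×2) = 2.67
Population D: 1 + 2.67 = 3.67
Population E: 1 + (0.59×3.67 + 0.41×1) = 3.5753

3.58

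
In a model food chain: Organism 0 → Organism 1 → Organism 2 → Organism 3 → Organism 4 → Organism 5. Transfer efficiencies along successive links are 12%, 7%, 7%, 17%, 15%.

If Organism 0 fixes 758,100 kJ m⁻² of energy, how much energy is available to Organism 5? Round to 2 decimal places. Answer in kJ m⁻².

11.37 kJ m⁻²

Organism 1: 758100 × 0.12 = 90972 kJ m⁻²
Organism 2: 90972 × 0.07 = 6368.04 kJ m⁻²
Organism 3: 6368.04 × 0.07 = 445.7628 kJ m⁻²
Organism 4: 445.7628 × 0.17 = 75.779676 kJ m⁻²
Organism 5: 75.779676 × 0.15 = 11.3669514 kJ m⁻²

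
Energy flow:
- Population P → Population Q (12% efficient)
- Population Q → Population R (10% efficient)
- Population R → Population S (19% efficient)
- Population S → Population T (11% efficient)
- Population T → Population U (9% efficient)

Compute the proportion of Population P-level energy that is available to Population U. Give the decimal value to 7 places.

0.0000226

Product of link efficiencies: 0.12 × 0.1 × 0.19 × 0.11 × 0.09 = 0.000022572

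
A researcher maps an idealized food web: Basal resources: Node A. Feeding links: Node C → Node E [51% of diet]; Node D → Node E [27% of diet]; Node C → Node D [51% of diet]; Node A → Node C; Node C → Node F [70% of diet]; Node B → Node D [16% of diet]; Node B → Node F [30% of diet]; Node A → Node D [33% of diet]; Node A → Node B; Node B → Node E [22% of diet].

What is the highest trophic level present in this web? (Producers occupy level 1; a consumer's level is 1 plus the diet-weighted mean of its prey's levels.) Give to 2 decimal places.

Node B: 1 + 1 = 2
Node C: 1 + 1 = 2
Node D: 1 + (0.51×2 + 0.33×1 + 0.16×2) = 2.67
Node E: 1 + (0.51×2 + 0.22×2 + 0.27×2.67) = 3.1809
Node F: 1 + (0.3×2 + 0.7×2) = 3

3.18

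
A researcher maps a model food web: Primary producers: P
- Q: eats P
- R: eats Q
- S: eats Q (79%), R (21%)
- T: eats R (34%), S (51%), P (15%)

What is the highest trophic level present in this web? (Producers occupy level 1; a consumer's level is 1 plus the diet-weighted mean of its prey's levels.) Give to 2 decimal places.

3.81

Q: 1 + 1 = 2
R: 1 + 2 = 3
S: 1 + (0.79×2 + 0.21×3) = 3.21
T: 1 + (0.34×3 + 0.51×3.21 + 0.15×1) = 3.8071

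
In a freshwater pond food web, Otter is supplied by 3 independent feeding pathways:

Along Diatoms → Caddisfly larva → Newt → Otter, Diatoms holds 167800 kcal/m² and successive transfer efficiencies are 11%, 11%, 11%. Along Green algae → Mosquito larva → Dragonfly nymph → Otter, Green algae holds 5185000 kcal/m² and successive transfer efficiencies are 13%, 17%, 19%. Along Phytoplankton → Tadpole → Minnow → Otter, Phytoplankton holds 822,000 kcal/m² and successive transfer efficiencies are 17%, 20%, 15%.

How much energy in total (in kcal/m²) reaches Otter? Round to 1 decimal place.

Via Diatoms: 167800 × 0.11 × 0.11 × 0.11 = 223.3418 kcal/m²
Via Green algae: 5185000 × 0.13 × 0.17 × 0.19 = 21771.815 kcal/m²
Via Phytoplankton: 822000 × 0.17 × 0.2 × 0.15 = 4192.2 kcal/m²
Total at Otter: 223.3418 + 21771.815 + 4192.2 = 26187.3568 kcal/m²

26187.4 kcal/m²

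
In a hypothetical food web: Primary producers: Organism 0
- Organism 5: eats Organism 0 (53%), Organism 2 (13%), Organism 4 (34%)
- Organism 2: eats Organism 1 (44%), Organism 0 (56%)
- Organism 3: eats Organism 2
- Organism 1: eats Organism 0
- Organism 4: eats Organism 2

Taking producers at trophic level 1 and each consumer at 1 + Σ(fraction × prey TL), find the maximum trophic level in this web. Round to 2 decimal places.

Organism 1: 1 + 1 = 2
Organism 2: 1 + (0.44×2 + 0.56×1) = 2.44
Organism 3: 1 + 2.44 = 3.44
Organism 4: 1 + 2.44 = 3.44
Organism 5: 1 + (0.53×1 + 0.13×2.44 + 0.34×3.44) = 3.0168

3.44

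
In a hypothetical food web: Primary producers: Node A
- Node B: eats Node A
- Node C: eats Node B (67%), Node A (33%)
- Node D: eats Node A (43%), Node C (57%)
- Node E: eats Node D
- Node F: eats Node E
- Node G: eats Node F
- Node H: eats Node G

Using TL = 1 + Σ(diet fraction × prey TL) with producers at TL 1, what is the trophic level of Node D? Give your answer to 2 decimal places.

Node B: 1 + 1 = 2
Node C: 1 + (0.67×2 + 0.33×1) = 2.67
Node D: 1 + (0.43×1 + 0.57×2.67) = 2.9519
Node E: 1 + 2.9519 = 3.9519
Node F: 1 + 3.9519 = 4.9519
Node G: 1 + 4.9519 = 5.9519
Node H: 1 + 5.9519 = 6.9519

2.95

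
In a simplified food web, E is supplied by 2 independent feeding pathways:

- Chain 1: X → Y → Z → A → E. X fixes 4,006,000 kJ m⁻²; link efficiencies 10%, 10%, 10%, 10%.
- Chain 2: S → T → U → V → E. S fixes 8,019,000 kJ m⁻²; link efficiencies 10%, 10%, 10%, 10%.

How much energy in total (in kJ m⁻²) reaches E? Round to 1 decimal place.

Chain 1: 4006000 × 0.1 × 0.1 × 0.1 × 0.1 = 400.6 kJ m⁻²
Chain 2: 8019000 × 0.1 × 0.1 × 0.1 × 0.1 = 801.9 kJ m⁻²
Total at E: 400.6 + 801.9 = 1202.5 kJ m⁻²

1202.5 kJ m⁻²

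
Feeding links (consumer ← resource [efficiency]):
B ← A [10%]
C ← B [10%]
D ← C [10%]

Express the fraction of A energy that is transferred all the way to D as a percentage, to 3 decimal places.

Product of link efficiencies: 0.1 × 0.1 × 0.1 = 0.001
As a percentage: 0.001 × 100 = 0.100%

0.100%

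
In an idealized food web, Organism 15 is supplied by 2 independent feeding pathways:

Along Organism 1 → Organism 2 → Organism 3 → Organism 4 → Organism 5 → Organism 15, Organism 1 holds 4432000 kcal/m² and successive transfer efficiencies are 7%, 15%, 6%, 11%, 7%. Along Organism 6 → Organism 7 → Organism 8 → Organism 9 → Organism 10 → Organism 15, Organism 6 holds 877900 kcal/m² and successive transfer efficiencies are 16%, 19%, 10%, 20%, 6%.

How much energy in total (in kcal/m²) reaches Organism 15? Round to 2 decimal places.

Via Organism 1: 4432000 × 0.07 × 0.15 × 0.06 × 0.11 × 0.07 = 21.499632 kcal/m²
Via Organism 6: 877900 × 0.16 × 0.19 × 0.1 × 0.2 × 0.06 = 32.025792 kcal/m²
Total at Organism 15: 21.499632 + 32.025792 = 53.525424 kcal/m²

53.53 kcal/m²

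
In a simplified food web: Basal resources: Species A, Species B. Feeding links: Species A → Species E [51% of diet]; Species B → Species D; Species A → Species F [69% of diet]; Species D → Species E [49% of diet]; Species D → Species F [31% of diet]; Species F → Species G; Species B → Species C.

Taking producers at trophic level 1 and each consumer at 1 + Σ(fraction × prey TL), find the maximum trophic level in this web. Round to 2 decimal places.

Species C: 1 + 1 = 2
Species D: 1 + 1 = 2
Species E: 1 + (0.49×2 + 0.51×1) = 2.49
Species F: 1 + (0.69×1 + 0.31×2) = 2.31
Species G: 1 + 2.31 = 3.31

3.31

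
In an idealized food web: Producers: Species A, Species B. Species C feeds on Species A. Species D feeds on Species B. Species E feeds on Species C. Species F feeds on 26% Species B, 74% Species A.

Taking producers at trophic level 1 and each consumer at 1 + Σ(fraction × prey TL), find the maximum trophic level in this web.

Species C: 1 + 1 = 2
Species D: 1 + 1 = 2
Species E: 1 + 2 = 3
Species F: 1 + (0.26×1 + 0.74×1) = 2

3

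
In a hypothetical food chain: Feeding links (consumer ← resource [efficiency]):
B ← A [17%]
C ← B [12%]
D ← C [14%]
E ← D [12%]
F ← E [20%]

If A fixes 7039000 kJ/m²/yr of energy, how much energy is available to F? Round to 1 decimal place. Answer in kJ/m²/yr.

482.5 kJ/m²/yr

B: 7039000 × 0.17 = 1196630 kJ/m²/yr
C: 1196630 × 0.12 = 143595.6 kJ/m²/yr
D: 143595.6 × 0.14 = 20103.384 kJ/m²/yr
E: 20103.384 × 0.12 = 2412.40608 kJ/m²/yr
F: 2412.40608 × 0.2 = 482.481216 kJ/m²/yr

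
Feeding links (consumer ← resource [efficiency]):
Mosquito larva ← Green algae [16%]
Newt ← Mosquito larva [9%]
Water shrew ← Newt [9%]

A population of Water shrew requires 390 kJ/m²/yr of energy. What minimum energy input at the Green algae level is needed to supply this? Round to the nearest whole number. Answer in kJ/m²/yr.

Cumulative transfer efficiency: 0.16 × 0.09 × 0.09 = 0.001296
Green algae energy = 390 / 0.001296 = 300926 kJ/m²/yr

300926 kJ/m²/yr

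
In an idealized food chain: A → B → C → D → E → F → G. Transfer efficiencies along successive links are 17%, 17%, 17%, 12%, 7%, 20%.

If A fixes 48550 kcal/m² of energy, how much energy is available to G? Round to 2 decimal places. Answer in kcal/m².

0.40 kcal/m²

B: 48550 × 0.17 = 8253.5 kcal/m²
C: 8253.5 × 0.17 = 1403.095 kcal/m²
D: 1403.095 × 0.17 = 238.52615 kcal/m²
E: 238.52615 × 0.12 = 28.623138 kcal/m²
F: 28.623138 × 0.07 = 2.00361966 kcal/m²
G: 2.00361966 × 0.2 = 0.400723932 kcal/m²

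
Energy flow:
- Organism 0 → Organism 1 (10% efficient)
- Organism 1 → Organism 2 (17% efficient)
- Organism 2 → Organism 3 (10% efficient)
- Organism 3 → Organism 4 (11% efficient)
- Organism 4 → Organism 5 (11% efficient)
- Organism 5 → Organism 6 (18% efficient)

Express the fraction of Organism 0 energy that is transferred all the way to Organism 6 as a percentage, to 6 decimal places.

Product of link efficiencies: 0.1 × 0.17 × 0.1 × 0.11 × 0.11 × 0.18 = 0.0000037026
As a percentage: 0.0000037026 × 100 = 0.000370%

0.000370%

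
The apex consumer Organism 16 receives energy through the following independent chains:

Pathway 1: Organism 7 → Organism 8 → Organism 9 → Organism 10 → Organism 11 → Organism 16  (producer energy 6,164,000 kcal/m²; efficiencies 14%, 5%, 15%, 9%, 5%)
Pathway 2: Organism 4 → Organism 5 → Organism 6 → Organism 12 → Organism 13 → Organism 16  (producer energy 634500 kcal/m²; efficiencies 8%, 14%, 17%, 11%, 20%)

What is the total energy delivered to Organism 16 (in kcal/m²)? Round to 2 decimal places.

55.70 kcal/m²

Pathway 1: 6164000 × 0.14 × 0.05 × 0.15 × 0.09 × 0.05 = 29.1249 kcal/m²
Pathway 2: 634500 × 0.08 × 0.14 × 0.17 × 0.11 × 0.2 = 26.577936 kcal/m²
Total at Organism 16: 29.1249 + 26.577936 = 55.702836 kcal/m²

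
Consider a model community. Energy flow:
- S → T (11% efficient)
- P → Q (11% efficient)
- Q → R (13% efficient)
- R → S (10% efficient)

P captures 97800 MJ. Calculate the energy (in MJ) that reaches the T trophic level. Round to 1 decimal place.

Q: 97800 × 0.11 = 10758 MJ
R: 10758 × 0.13 = 1398.54 MJ
S: 1398.54 × 0.1 = 139.854 MJ
T: 139.854 × 0.11 = 15.38394 MJ

15.4 MJ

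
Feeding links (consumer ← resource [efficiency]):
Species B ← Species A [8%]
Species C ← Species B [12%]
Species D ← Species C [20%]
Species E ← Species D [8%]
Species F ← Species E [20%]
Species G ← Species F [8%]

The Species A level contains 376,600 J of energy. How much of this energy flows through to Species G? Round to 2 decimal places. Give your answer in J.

Species B: 376600 × 0.08 = 30128 J
Species C: 30128 × 0.12 = 3615.36 J
Species D: 3615.36 × 0.2 = 723.072 J
Species E: 723.072 × 0.08 = 57.84576 J
Species F: 57.84576 × 0.2 = 11.569152 J
Species G: 11.569152 × 0.08 = 0.92553216 J

0.93 J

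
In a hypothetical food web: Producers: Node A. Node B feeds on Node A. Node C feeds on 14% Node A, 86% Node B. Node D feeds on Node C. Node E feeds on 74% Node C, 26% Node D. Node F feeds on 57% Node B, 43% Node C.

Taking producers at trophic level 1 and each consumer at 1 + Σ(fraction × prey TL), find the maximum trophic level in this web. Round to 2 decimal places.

4.12

Node B: 1 + 1 = 2
Node C: 1 + (0.14×1 + 0.86×2) = 2.86
Node D: 1 + 2.86 = 3.86
Node E: 1 + (0.74×2.86 + 0.26×3.86) = 4.12
Node F: 1 + (0.57×2 + 0.43×2.86) = 3.3698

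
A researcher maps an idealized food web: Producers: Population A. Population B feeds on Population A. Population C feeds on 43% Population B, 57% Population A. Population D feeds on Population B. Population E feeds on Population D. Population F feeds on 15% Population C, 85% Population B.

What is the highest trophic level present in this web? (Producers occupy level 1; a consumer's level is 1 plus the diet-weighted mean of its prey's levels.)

Population B: 1 + 1 = 2
Population C: 1 + (0.43×2 + 0.57×1) = 2.43
Population D: 1 + 2 = 3
Population E: 1 + 3 = 4
Population F: 1 + (0.15×2.43 + 0.85×2) = 3.0645

4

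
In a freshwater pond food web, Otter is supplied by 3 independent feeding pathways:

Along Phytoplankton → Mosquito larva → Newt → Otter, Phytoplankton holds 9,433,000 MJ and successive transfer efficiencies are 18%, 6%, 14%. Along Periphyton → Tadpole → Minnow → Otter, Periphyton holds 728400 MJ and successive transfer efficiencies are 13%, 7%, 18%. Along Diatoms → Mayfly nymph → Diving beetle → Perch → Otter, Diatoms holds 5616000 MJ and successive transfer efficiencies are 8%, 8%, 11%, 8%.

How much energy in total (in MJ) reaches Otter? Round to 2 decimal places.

15772.11 MJ

Via Phytoplankton: 9433000 × 0.18 × 0.06 × 0.14 = 14262.696 MJ
Via Periphyton: 728400 × 0.13 × 0.07 × 0.18 = 1193.1192 MJ
Via Diatoms: 5616000 × 0.08 × 0.08 × 0.11 × 0.08 = 316.29312 MJ
Total at Otter: 14262.696 + 1193.1192 + 316.29312 = 15772.10832 MJ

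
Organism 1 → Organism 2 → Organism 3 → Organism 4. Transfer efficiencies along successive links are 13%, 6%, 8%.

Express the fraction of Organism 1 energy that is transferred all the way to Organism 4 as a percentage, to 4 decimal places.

Product of link efficiencies: 0.13 × 0.06 × 0.08 = 0.000624
As a percentage: 0.000624 × 100 = 0.0624%

0.0624%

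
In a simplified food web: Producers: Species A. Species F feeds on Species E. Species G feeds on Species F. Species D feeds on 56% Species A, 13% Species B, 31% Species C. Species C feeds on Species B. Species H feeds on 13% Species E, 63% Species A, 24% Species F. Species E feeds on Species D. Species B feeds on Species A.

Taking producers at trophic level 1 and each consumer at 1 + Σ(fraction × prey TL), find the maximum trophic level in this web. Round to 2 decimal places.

5.75

Species B: 1 + 1 = 2
Species C: 1 + 2 = 3
Species D: 1 + (0.56×1 + 0.13×2 + 0.31×3) = 2.75
Species E: 1 + 2.75 = 3.75
Species F: 1 + 3.75 = 4.75
Species G: 1 + 4.75 = 5.75
Species H: 1 + (0.13×3.75 + 0.63×1 + 0.24×4.75) = 3.2575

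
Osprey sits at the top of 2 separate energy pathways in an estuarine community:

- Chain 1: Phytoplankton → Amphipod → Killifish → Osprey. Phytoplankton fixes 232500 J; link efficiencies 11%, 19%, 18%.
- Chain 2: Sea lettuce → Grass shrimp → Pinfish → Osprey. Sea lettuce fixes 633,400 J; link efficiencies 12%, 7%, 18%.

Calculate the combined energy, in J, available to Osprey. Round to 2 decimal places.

1832.37 J

Chain 1: 232500 × 0.11 × 0.19 × 0.18 = 874.665 J
Chain 2: 633400 × 0.12 × 0.07 × 0.18 = 957.7008 J
Total at Osprey: 874.665 + 957.7008 = 1832.3658 J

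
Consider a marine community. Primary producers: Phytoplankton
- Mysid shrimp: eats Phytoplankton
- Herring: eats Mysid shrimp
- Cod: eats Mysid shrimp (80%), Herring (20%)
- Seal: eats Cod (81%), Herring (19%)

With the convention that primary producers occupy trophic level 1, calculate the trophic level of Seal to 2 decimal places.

Mysid shrimp: 1 + 1 = 2
Herring: 1 + 2 = 3
Cod: 1 + (0.8×2 + 0.2×3) = 3.2
Seal: 1 + (0.81×3.2 + 0.19×3) = 4.162

4.16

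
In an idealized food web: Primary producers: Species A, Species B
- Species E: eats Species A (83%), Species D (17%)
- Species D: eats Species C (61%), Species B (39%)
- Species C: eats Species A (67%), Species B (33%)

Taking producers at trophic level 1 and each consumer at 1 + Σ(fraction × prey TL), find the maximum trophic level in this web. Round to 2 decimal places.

Species C: 1 + (0.67×1 + 0.33×1) = 2
Species D: 1 + (0.61×2 + 0.39×1) = 2.61
Species E: 1 + (0.83×1 + 0.17×2.61) = 2.2737

2.61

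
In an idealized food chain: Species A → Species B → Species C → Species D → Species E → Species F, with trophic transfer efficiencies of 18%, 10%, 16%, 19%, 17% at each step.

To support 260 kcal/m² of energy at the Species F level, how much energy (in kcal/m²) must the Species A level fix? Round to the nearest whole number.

2794978 kcal/m²

Cumulative transfer efficiency: 0.18 × 0.1 × 0.16 × 0.19 × 0.17 = 0.000093024
Species A energy = 260 / 0.000093024 = 2794978 kcal/m²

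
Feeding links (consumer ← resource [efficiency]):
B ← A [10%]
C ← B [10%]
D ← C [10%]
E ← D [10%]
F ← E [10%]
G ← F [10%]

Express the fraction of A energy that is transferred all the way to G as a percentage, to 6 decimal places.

Product of link efficiencies: 0.1 × 0.1 × 0.1 × 0.1 × 0.1 × 0.1 = 0.000001
As a percentage: 0.000001 × 100 = 0.000100%

0.000100%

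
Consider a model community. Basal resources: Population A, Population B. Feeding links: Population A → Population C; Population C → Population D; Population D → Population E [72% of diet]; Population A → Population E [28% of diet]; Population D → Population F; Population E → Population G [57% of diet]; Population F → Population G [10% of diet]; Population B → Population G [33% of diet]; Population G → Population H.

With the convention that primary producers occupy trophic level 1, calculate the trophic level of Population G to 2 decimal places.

Population C: 1 + 1 = 2
Population D: 1 + 2 = 3
Population E: 1 + (0.72×3 + 0.28×1) = 3.44
Population F: 1 + 3 = 4
Population G: 1 + (0.57×3.44 + 0.1×4 + 0.33×1) = 3.6908
Population H: 1 + 3.6908 = 4.6908

3.69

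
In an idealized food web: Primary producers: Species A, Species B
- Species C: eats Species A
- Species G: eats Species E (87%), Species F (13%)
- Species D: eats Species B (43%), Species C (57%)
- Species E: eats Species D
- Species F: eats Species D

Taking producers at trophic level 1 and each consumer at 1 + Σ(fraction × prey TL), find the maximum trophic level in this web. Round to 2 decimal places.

4.57

Species C: 1 + 1 = 2
Species D: 1 + (0.43×1 + 0.57×2) = 2.57
Species E: 1 + 2.57 = 3.57
Species F: 1 + 2.57 = 3.57
Species G: 1 + (0.87×3.57 + 0.13×3.57) = 4.57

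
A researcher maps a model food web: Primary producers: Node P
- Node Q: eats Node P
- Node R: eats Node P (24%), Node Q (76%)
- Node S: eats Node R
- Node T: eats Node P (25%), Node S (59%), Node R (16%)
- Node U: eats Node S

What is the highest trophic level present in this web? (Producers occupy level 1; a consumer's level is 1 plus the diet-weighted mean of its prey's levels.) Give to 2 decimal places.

Node Q: 1 + 1 = 2
Node R: 1 + (0.24×1 + 0.76×2) = 2.76
Node S: 1 + 2.76 = 3.76
Node T: 1 + (0.25×1 + 0.59×3.76 + 0.16×2.76) = 3.91
Node U: 1 + 3.76 = 4.76

4.76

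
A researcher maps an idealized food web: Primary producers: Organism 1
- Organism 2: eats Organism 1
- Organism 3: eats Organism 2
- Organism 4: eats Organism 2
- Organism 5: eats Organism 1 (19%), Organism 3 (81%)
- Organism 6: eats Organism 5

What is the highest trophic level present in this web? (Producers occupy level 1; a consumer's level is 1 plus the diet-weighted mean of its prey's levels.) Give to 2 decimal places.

Organism 2: 1 + 1 = 2
Organism 3: 1 + 2 = 3
Organism 4: 1 + 2 = 3
Organism 5: 1 + (0.19×1 + 0.81×3) = 3.62
Organism 6: 1 + 3.62 = 4.62

4.62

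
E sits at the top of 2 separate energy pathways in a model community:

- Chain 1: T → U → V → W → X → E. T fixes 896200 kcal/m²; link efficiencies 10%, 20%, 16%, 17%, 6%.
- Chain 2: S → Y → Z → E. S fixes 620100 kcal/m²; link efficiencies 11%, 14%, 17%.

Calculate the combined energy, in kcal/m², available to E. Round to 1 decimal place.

1652.7 kcal/m²

Chain 1: 896200 × 0.1 × 0.2 × 0.16 × 0.17 × 0.06 = 29.251968 kcal/m²
Chain 2: 620100 × 0.11 × 0.14 × 0.17 = 1623.4218 kcal/m²
Total at E: 29.251968 + 1623.4218 = 1652.673768 kcal/m²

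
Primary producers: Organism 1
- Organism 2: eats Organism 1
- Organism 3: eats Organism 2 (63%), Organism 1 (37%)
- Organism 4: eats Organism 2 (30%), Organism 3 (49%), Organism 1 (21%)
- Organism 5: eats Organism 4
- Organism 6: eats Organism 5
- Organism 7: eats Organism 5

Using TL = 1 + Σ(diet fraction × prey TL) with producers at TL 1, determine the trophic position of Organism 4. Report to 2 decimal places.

3.10

Organism 2: 1 + 1 = 2
Organism 3: 1 + (0.63×2 + 0.37×1) = 2.63
Organism 4: 1 + (0.3×2 + 0.49×2.63 + 0.21×1) = 3.0987
Organism 5: 1 + 3.0987 = 4.0987
Organism 6: 1 + 4.0987 = 5.0987
Organism 7: 1 + 4.0987 = 5.0987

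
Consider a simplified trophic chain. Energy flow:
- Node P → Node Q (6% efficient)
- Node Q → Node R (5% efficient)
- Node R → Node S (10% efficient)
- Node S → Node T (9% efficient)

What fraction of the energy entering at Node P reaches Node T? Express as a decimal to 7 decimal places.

Product of link efficiencies: 0.06 × 0.05 × 0.1 × 0.09 = 0.000027

0.0000270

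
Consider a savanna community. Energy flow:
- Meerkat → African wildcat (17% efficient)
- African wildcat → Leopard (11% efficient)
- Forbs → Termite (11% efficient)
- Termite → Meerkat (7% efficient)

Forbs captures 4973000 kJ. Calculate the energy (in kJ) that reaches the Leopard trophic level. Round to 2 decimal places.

Termite: 4973000 × 0.11 = 547030 kJ
Meerkat: 547030 × 0.07 = 38292.1 kJ
African wildcat: 38292.1 × 0.17 = 6509.657 kJ
Leopard: 6509.657 × 0.11 = 716.06227 kJ

716.06 kJ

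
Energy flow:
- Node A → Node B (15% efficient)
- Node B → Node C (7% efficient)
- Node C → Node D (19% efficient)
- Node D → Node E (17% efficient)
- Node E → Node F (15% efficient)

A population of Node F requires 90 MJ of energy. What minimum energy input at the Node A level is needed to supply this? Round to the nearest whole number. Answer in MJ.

1769129 MJ

Cumulative transfer efficiency: 0.15 × 0.07 × 0.19 × 0.17 × 0.15 = 0.0000508725
Node A energy = 90 / 0.0000508725 = 1769129 MJ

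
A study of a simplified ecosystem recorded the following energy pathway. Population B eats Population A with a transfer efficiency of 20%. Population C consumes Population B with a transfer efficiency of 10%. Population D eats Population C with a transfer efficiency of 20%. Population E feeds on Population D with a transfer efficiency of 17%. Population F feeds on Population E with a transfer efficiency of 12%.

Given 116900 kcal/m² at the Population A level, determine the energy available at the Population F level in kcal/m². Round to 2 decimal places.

9.54 kcal/m²

Population B: 116900 × 0.2 = 23380 kcal/m²
Population C: 23380 × 0.1 = 2338 kcal/m²
Population D: 2338 × 0.2 = 467.6 kcal/m²
Population E: 467.6 × 0.17 = 79.492 kcal/m²
Population F: 79.492 × 0.12 = 9.53904 kcal/m²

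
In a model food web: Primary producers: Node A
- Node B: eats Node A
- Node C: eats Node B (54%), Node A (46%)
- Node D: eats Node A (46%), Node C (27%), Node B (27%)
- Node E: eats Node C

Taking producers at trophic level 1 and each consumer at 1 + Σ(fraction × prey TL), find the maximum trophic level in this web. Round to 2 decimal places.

3.54

Node B: 1 + 1 = 2
Node C: 1 + (0.54×2 + 0.46×1) = 2.54
Node D: 1 + (0.46×1 + 0.27×2.54 + 0.27×2) = 2.6858
Node E: 1 + 2.54 = 3.54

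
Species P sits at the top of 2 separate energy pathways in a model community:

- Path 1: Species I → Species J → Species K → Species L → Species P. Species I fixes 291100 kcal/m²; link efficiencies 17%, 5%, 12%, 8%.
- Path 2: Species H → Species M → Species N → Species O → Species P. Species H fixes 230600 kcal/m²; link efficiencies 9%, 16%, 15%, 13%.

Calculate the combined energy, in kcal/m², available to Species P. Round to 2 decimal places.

Path 1: 291100 × 0.17 × 0.05 × 0.12 × 0.08 = 23.75376 kcal/m²
Path 2: 230600 × 0.09 × 0.16 × 0.15 × 0.13 = 64.75248 kcal/m²
Total at Species P: 23.75376 + 64.75248 = 88.50624 kcal/m²

88.51 kcal/m²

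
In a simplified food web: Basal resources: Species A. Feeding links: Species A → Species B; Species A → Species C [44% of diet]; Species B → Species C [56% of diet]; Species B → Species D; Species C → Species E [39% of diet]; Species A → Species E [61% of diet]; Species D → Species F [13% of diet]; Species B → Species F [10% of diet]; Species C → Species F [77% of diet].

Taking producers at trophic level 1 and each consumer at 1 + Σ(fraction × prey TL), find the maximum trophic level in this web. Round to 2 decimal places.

3.56

Species B: 1 + 1 = 2
Species C: 1 + (0.44×1 + 0.56×2) = 2.56
Species D: 1 + 2 = 3
Species E: 1 + (0.39×2.56 + 0.61×1) = 2.6084
Species F: 1 + (0.13×3 + 0.1×2 + 0.77×2.56) = 3.5612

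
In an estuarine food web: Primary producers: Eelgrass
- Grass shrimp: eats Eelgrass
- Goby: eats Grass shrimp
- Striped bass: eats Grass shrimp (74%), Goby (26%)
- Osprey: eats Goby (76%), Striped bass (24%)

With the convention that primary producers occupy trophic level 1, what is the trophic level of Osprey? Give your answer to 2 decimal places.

Grass shrimp: 1 + 1 = 2
Goby: 1 + 2 = 3
Striped bass: 1 + (0.74×2 + 0.26×3) = 3.26
Osprey: 1 + (0.76×3 + 0.24×3.26) = 4.0624

4.06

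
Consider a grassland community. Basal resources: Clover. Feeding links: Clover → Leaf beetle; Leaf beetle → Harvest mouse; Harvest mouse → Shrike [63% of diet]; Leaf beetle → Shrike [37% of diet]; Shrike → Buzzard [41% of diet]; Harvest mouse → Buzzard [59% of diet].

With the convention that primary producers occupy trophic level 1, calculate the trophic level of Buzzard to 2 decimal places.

Leaf beetle: 1 + 1 = 2
Harvest mouse: 1 + 2 = 3
Shrike: 1 + (0.63×3 + 0.37×2) = 3.63
Buzzard: 1 + (0.41×3.63 + 0.59×3) = 4.2583

4.26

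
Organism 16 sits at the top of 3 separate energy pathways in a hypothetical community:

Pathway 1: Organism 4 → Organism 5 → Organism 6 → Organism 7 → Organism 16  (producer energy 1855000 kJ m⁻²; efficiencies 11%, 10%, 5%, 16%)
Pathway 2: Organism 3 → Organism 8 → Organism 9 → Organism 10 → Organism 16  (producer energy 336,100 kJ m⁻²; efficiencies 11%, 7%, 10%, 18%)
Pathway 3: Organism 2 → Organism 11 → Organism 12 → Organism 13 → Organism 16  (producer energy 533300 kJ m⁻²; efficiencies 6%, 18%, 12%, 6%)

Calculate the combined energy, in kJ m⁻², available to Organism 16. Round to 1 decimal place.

Pathway 1: 1855000 × 0.11 × 0.1 × 0.05 × 0.16 = 163.24 kJ m⁻²
Pathway 2: 336100 × 0.11 × 0.07 × 0.1 × 0.18 = 46.58346 kJ m⁻²
Pathway 3: 533300 × 0.06 × 0.18 × 0.12 × 0.06 = 41.469408 kJ m⁻²
Total at Organism 16: 163.24 + 46.58346 + 41.469408 = 251.292868 kJ m⁻²

251.3 kJ m⁻²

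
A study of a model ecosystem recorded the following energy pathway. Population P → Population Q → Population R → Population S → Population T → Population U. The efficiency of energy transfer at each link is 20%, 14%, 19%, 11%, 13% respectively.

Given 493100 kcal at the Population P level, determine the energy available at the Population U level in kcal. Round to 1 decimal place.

Population Q: 493100 × 0.2 = 98620 kcal
Population R: 98620 × 0.14 = 13806.8 kcal
Population S: 13806.8 × 0.19 = 2623.292 kcal
Population T: 2623.292 × 0.11 = 288.56212 kcal
Population U: 288.56212 × 0.13 = 37.5130756 kcal

37.5 kcal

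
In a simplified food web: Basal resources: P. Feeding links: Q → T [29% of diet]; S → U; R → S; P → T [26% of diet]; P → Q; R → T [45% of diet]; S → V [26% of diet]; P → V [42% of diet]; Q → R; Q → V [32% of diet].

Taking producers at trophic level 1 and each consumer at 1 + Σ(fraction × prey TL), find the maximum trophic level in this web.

Q: 1 + 1 = 2
R: 1 + 2 = 3
S: 1 + 3 = 4
T: 1 + (0.29×2 + 0.26×1 + 0.45×3) = 3.19
U: 1 + 4 = 5
V: 1 + (0.32×2 + 0.42×1 + 0.26×4) = 3.1

5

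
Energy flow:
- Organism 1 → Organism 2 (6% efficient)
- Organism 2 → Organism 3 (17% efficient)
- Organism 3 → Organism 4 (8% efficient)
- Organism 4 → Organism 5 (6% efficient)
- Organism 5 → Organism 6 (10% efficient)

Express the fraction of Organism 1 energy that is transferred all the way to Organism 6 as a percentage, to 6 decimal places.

Product of link efficiencies: 0.06 × 0.17 × 0.08 × 0.06 × 0.1 = 0.000004896
As a percentage: 0.000004896 × 100 = 0.000490%

0.000490%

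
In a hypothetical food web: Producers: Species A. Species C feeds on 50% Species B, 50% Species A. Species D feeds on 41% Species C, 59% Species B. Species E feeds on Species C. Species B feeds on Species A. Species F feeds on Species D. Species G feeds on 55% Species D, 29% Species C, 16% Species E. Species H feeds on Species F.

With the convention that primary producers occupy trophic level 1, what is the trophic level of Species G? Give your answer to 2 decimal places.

4.05

Species B: 1 + 1 = 2
Species C: 1 + (0.5×2 + 0.5×1) = 2.5
Species D: 1 + (0.41×2.5 + 0.59×2) = 3.205
Species E: 1 + 2.5 = 3.5
Species F: 1 + 3.205 = 4.205
Species G: 1 + (0.55×3.205 + 0.29×2.5 + 0.16×3.5) = 4.04775
Species H: 1 + 4.205 = 5.205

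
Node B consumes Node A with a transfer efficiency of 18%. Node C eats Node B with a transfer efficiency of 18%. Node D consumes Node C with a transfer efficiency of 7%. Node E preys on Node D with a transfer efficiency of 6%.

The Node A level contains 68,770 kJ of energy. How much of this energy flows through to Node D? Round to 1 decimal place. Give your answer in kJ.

156.0 kJ

Node B: 68770 × 0.18 = 12378.6 kJ
Node C: 12378.6 × 0.18 = 2228.148 kJ
Node D: 2228.148 × 0.07 = 155.97036 kJ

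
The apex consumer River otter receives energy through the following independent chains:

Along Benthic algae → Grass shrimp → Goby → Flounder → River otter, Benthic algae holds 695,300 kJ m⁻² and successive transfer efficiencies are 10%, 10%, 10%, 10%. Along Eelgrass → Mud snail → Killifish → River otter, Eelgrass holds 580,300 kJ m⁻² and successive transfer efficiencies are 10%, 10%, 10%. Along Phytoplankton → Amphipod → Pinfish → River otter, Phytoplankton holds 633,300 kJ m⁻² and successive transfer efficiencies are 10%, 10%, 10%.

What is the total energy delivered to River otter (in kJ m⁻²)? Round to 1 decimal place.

Via Benthic algae: 695300 × 0.1 × 0.1 × 0.1 × 0.1 = 69.53 kJ m⁻²
Via Eelgrass: 580300 × 0.1 × 0.1 × 0.1 = 580.3 kJ m⁻²
Via Phytoplankton: 633300 × 0.1 × 0.1 × 0.1 = 633.3 kJ m⁻²
Total at River otter: 69.53 + 580.3 + 633.3 = 1283.13 kJ m⁻²

1283.1 kJ m⁻²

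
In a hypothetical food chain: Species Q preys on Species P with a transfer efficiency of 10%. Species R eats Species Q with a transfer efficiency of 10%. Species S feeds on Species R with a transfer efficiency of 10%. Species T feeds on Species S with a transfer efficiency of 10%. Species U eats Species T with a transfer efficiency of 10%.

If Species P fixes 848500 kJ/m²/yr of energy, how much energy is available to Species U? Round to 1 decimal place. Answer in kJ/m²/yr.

Species Q: 848500 × 0.1 = 84850 kJ/m²/yr
Species R: 84850 × 0.1 = 8485 kJ/m²/yr
Species S: 8485 × 0.1 = 848.5 kJ/m²/yr
Species T: 848.5 × 0.1 = 84.85 kJ/m²/yr
Species U: 84.85 × 0.1 = 8.485 kJ/m²/yr

8.5 kJ/m²/yr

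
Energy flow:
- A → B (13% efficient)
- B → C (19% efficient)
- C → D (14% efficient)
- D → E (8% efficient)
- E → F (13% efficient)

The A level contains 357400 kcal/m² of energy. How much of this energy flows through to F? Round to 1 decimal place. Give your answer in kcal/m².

B: 357400 × 0.13 = 46462 kcal/m²
C: 46462 × 0.19 = 8827.78 kcal/m²
D: 8827.78 × 0.14 = 1235.8892 kcal/m²
E: 1235.8892 × 0.08 = 98.871136 kcal/m²
F: 98.871136 × 0.13 = 12.85324768 kcal/m²

12.9 kcal/m²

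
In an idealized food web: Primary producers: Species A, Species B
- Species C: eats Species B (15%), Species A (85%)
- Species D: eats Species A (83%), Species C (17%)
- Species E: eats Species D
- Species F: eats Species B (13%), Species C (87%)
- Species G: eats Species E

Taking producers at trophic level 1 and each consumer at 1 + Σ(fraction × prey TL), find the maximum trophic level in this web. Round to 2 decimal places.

Species C: 1 + (0.15×1 + 0.85×1) = 2
Species D: 1 + (0.83×1 + 0.17×2) = 2.17
Species E: 1 + 2.17 = 3.17
Species F: 1 + (0.13×1 + 0.87×2) = 2.87
Species G: 1 + 3.17 = 4.17

4.17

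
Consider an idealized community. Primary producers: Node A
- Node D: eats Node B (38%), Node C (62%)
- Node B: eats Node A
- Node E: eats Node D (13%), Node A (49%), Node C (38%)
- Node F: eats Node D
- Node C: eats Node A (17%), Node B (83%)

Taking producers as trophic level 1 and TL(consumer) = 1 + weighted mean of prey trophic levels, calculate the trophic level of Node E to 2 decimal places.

3.02

Node B: 1 + 1 = 2
Node C: 1 + (0.17×1 + 0.83×2) = 2.83
Node D: 1 + (0.38×2 + 0.62×2.83) = 3.5146
Node E: 1 + (0.13×3.5146 + 0.49×1 + 0.38×2.83) = 3.022298
Node F: 1 + 3.5146 = 4.5146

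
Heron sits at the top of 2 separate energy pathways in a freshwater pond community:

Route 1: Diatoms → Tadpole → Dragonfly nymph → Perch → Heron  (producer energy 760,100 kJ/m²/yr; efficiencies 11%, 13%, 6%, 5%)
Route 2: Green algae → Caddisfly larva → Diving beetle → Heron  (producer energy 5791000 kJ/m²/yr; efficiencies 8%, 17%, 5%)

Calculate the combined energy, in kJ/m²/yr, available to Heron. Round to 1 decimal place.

Route 1: 760100 × 0.11 × 0.13 × 0.06 × 0.05 = 32.60829 kJ/m²/yr
Route 2: 5791000 × 0.08 × 0.17 × 0.05 = 3937.88 kJ/m²/yr
Total at Heron: 32.60829 + 3937.88 = 3970.48829 kJ/m²/yr

3970.5 kJ/m²/yr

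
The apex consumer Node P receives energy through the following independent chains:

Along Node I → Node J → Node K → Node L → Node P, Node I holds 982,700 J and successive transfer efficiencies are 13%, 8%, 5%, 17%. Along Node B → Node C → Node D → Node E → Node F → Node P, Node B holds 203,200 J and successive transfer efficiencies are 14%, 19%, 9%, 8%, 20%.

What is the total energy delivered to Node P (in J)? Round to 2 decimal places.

Via Node I: 982700 × 0.13 × 0.08 × 0.05 × 0.17 = 86.87068 J
Via Node B: 203200 × 0.14 × 0.19 × 0.09 × 0.08 × 0.2 = 7.7833728 J
Total at Node P: 86.87068 + 7.7833728 = 94.6540528 J

94.65 J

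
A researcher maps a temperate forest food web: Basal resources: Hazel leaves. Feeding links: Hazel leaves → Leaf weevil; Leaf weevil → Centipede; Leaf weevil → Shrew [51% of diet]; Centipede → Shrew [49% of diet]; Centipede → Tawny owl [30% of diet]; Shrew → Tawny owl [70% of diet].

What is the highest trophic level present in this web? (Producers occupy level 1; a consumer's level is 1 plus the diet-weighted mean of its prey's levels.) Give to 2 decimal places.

Leaf weevil: 1 + 1 = 2
Centipede: 1 + 2 = 3
Shrew: 1 + (0.51×2 + 0.49×3) = 3.49
Tawny owl: 1 + (0.3×3 + 0.7×3.49) = 4.343

4.34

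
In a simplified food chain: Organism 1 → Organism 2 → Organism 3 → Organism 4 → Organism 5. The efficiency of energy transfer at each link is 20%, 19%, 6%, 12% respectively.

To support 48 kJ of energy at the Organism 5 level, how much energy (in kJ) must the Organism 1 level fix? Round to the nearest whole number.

175439 kJ

Cumulative transfer efficiency: 0.2 × 0.19 × 0.06 × 0.12 = 0.0002736
Organism 1 energy = 48 / 0.0002736 = 175439 kJ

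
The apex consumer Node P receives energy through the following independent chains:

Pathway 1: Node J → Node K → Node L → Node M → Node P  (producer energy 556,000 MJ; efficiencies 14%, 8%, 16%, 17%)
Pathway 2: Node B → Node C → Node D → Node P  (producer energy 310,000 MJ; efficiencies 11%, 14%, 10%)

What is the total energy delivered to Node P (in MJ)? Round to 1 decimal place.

Pathway 1: 556000 × 0.14 × 0.08 × 0.16 × 0.17 = 169.37984 MJ
Pathway 2: 310000 × 0.11 × 0.14 × 0.1 = 477.4 MJ
Total at Node P: 169.37984 + 477.4 = 646.77984 MJ

646.8 MJ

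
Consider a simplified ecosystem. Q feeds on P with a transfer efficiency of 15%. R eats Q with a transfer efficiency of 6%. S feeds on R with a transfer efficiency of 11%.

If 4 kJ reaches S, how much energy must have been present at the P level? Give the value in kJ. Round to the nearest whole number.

4040 kJ

Cumulative transfer efficiency: 0.15 × 0.06 × 0.11 = 0.00099
P energy = 4 / 0.00099 = 4040 kJ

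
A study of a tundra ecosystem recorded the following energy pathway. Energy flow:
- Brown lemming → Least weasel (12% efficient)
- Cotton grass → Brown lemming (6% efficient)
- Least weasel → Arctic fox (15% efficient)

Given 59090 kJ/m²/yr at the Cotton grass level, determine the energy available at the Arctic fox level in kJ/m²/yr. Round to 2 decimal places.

63.82 kJ/m²/yr

Brown lemming: 59090 × 0.06 = 3545.4 kJ/m²/yr
Least weasel: 3545.4 × 0.12 = 425.448 kJ/m²/yr
Arctic fox: 425.448 × 0.15 = 63.8172 kJ/m²/yr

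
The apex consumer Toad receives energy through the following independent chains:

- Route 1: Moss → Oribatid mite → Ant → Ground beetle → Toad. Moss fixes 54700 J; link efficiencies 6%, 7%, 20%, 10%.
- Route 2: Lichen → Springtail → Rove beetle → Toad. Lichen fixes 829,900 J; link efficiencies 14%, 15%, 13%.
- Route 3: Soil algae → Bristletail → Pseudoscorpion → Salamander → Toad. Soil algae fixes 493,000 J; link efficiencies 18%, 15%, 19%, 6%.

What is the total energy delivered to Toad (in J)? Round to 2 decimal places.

Route 1: 54700 × 0.06 × 0.07 × 0.2 × 0.1 = 4.5948 J
Route 2: 829900 × 0.14 × 0.15 × 0.13 = 2265.627 J
Route 3: 493000 × 0.18 × 0.15 × 0.19 × 0.06 = 151.7454 J
Total at Toad: 4.5948 + 2265.627 + 151.7454 = 2421.9672 J

2421.97 J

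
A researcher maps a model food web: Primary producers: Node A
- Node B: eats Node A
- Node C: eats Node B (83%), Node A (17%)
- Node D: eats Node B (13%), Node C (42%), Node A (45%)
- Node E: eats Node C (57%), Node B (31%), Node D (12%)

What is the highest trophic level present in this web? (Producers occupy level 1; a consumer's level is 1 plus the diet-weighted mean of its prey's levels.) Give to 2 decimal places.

Node B: 1 + 1 = 2
Node C: 1 + (0.83×2 + 0.17×1) = 2.83
Node D: 1 + (0.13×2 + 0.42×2.83 + 0.45×1) = 2.8986
Node E: 1 + (0.57×2.83 + 0.31×2 + 0.12×2.8986) = 3.580932

3.58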